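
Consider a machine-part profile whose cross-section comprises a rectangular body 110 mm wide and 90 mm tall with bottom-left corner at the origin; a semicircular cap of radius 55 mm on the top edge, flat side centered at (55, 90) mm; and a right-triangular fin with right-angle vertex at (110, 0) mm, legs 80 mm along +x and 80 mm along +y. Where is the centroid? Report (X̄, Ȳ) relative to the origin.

rectangular body: A = 110 × 90 = 9900.00, centroid at (55.00, 45.00).
semicircular top: A = ½π·55² = 4751.66, centroid at (55.00, 113.34).
triangular fin: A = ½·80·80 = 3200.00, centroid at (136.67, 26.67).
ΣA = 17851.66 mm²
ΣAX̄ = (9900.00)(55.00) + (4751.66)(55.00) + (3200.00)(136.67) = 1243174.57 mm³
ΣAȲ = (9900.00)(45.00) + (4751.66)(113.34) + (3200.00)(26.67) = 1069399.30 mm³
X̄ = 1243174.57 / 17851.66 = 69.64 mm
Ȳ = 1069399.30 / 17851.66 = 59.90 mm

X̄ = 69.64 mm, Ȳ = 59.90 mm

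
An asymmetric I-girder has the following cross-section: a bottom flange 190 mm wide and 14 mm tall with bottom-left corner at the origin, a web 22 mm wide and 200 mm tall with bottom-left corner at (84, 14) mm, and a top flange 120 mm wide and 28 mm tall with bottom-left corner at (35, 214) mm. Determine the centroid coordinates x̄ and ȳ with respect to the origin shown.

Part | A | x̄ᵢ | ȳᵢ | A·x̄ᵢ | A·ȳᵢ
bottom flange | 2660.00 | 95.00 | 7.00 | 252700.00 | 18620.00
web | 4400.00 | 95.00 | 114.00 | 418000.00 | 501600.00
top flange | 3360.00 | 95.00 | 228.00 | 319200.00 | 766080.00
Σ | 10420.00 |  |  | 989900.00 | 1286300.00
x̄ = 989900.00 / 10420.00 = 95.00 mm
ȳ = 1286300.00 / 10420.00 = 123.45 mm

x̄ = 95.00 mm, ȳ = 123.45 mm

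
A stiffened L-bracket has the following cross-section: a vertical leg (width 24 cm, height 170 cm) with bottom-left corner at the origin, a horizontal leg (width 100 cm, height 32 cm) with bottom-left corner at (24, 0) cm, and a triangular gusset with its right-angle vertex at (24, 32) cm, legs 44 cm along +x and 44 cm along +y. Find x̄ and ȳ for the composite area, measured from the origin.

x̄ = 39.18 cm, ȳ = 53.73 cm

vertical leg: A = 24 × 170 = 4080.00, centroid at (12.00, 85.00).
horizontal leg: A = 100 × 32 = 3200.00, centroid at (74.00, 16.00).
gusset: A = ½·44·44 = 968.00, centroid at (38.67, 46.67).
ΣA = 8248.00 cm², ΣAx̄ = 323189.33 cm³, ΣAȳ = 443173.33 cm³.
x̄ = 323189.33/8248.00 = 39.18 cm; ȳ = 443173.33/8248.00 = 53.73 cm.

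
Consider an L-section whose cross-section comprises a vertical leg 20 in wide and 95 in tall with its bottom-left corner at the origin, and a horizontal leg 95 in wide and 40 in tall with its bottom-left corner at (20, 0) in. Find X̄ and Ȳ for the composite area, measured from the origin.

X̄ = 48.33 in, Ȳ = 29.17 in

Part | A | x̄ᵢ | ȳᵢ | A·x̄ᵢ | A·ȳᵢ
vertical leg | 1900.00 | 10.00 | 47.50 | 19000.00 | 90250.00
horizontal leg | 3800.00 | 67.50 | 20.00 | 256500.00 | 76000.00
Σ | 5700.00 |  |  | 275500.00 | 166250.00
X̄ = 275500.00 / 5700.00 = 48.33 in
Ȳ = 166250.00 / 5700.00 = 29.17 in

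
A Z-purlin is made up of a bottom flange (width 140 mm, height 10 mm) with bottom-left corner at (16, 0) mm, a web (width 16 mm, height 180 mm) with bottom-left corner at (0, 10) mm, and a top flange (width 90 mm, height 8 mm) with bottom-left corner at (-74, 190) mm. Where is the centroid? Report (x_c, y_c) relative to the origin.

Part | A | x̄ᵢ | ȳᵢ | A·x̄ᵢ | A·ȳᵢ
bottom flange | 1400.00 | 86.00 | 5.00 | 120400.00 | 7000.00
web | 2880.00 | 8.00 | 100.00 | 23040.00 | 288000.00
top flange | 720.00 | -29.00 | 194.00 | -20880.00 | 139680.00
Σ | 5000.00 |  |  | 122560.00 | 434680.00
x_c = 122560.00 / 5000.00 = 24.51 mm
y_c = 434680.00 / 5000.00 = 86.94 mm

x_c = 24.51 mm, y_c = 86.94 mm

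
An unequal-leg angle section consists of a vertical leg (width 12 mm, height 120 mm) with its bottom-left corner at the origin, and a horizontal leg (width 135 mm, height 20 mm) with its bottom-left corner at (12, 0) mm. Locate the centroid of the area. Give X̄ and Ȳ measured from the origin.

X̄ = 53.93 mm, Ȳ = 27.39 mm

vertical leg: A = 12 × 120 = 1440.00, centroid at (6.00, 60.00).
horizontal leg: A = 135 × 20 = 2700.00, centroid at (79.50, 10.00).
ΣA = 4140.00 mm²
ΣAX̄ = (1440.00)(6.00) + (2700.00)(79.50) = 223290.00 mm³
ΣAȲ = (1440.00)(60.00) + (2700.00)(10.00) = 113400.00 mm³
X̄ = 223290.00 / 4140.00 = 53.93 mm
Ȳ = 113400.00 / 4140.00 = 27.39 mm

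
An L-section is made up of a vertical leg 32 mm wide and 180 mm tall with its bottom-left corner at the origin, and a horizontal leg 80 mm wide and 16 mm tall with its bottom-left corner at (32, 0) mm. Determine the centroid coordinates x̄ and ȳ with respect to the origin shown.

vertical leg: A = 32 × 180 = 5760.00, centroid at (16.00, 90.00).
horizontal leg: A = 80 × 16 = 1280.00, centroid at (72.00, 8.00).
ΣA = 7040.00 mm², ΣAx̄ = 184320.00 mm³, ΣAȳ = 528640.00 mm³.
x̄ = 184320.00/7040.00 = 26.18 mm; ȳ = 528640.00/7040.00 = 75.09 mm.

x̄ = 26.18 mm, ȳ = 75.09 mm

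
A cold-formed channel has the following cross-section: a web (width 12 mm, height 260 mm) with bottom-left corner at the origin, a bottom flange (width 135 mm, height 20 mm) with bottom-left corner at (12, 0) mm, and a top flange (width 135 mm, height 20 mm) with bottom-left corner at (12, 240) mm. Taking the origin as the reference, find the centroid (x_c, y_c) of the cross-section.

web: A = 12 × 260 = 3120.00, centroid at (6.00, 130.00).
bottom flange: A = 135 × 20 = 2700.00, centroid at (79.50, 10.00).
top flange: A = 135 × 20 = 2700.00, centroid at (79.50, 250.00).
ΣA = 8520.00 mm², ΣAx_c = 448020.00 mm³, ΣAy_c = 1107600.00 mm³.
x_c = 448020.00/8520.00 = 52.58 mm; y_c = 1107600.00/8520.00 = 130.00 mm.

x_c = 52.58 mm, y_c = 130.00 mm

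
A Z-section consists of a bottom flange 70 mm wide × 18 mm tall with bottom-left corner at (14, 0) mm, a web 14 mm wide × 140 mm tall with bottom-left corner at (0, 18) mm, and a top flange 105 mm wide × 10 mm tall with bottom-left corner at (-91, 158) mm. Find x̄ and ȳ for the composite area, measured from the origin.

x̄ = 8.20 mm, ȳ = 83.13 mm

bottom flange: A = 70 × 18 = 1260.00, centroid at (49.00, 9.00).
web: A = 14 × 140 = 1960.00, centroid at (7.00, 88.00).
top flange: A = 105 × 10 = 1050.00, centroid at (-38.50, 163.00).
ΣA = 4270.00 mm²
ΣAx̄ = (1260.00)(49.00) + (1960.00)(7.00) + (1050.00)(-38.50) = 35035.00 mm³
ΣAȳ = (1260.00)(9.00) + (1960.00)(88.00) + (1050.00)(163.00) = 354970.00 mm³
x̄ = 35035.00 / 4270.00 = 8.20 mm
ȳ = 354970.00 / 4270.00 = 83.13 mm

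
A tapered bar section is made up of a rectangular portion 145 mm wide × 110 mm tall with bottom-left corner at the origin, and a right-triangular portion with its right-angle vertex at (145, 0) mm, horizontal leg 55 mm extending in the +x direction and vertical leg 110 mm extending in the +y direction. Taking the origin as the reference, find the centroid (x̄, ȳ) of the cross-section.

x̄ = 86.98 mm, ȳ = 52.08 mm

Part | A | x̄ᵢ | ȳᵢ | A·x̄ᵢ | A·ȳᵢ
rectangular portion | 15950.00 | 72.50 | 55.00 | 1156375.00 | 877250.00
triangular portion | 3025.00 | 163.33 | 36.67 | 494083.33 | 110916.67
Σ | 18975.00 |  |  | 1650458.33 | 988166.67
x̄ = 1650458.33 / 18975.00 = 86.98 mm
ȳ = 988166.67 / 18975.00 = 52.08 mm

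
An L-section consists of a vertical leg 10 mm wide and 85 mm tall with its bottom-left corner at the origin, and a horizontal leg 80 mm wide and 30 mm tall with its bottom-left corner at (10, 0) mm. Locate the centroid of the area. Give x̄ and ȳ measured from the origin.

x̄ = 38.23 mm, ȳ = 22.19 mm

Part | A | x̄ᵢ | ȳᵢ | A·x̄ᵢ | A·ȳᵢ
vertical leg | 850.00 | 5.00 | 42.50 | 4250.00 | 36125.00
horizontal leg | 2400.00 | 50.00 | 15.00 | 120000.00 | 36000.00
Σ | 3250.00 |  |  | 124250.00 | 72125.00
x̄ = 124250.00 / 3250.00 = 38.23 mm
ȳ = 72125.00 / 3250.00 = 22.19 mm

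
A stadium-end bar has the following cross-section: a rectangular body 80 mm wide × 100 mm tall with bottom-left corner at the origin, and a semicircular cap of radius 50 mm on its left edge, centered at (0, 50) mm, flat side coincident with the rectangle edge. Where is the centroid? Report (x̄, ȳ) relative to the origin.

rectangular body: A = 80 × 100 = 8000.00, centroid at (40.00, 50.00).
semicircular end: A = ½π·50² = 3926.99, centroid at (-21.22, 50.00).
ΣA = 11926.99 mm², ΣAx̄ = 236666.67 mm³, ΣAȳ = 596349.54 mm³.
x̄ = 236666.67/11926.99 = 19.84 mm; ȳ = 596349.54/11926.99 = 50.00 mm.

x̄ = 19.84 mm, ȳ = 50.00 mm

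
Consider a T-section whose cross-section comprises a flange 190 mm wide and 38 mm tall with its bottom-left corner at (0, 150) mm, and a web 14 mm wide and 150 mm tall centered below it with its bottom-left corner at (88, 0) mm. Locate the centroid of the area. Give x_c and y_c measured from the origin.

x_c = 95.00 mm, y_c = 147.82 mm

web: A = 14 × 150 = 2100.00, centroid at (95.00, 75.00).
flange: A = 190 × 38 = 7220.00, centroid at (95.00, 169.00).
ΣA = 9320.00 mm²
ΣAx_c = (2100.00)(95.00) + (7220.00)(95.00) = 885400.00 mm³
ΣAy_c = (2100.00)(75.00) + (7220.00)(169.00) = 1377680.00 mm³
x_c = 885400.00 / 9320.00 = 95.00 mm
y_c = 1377680.00 / 9320.00 = 147.82 mm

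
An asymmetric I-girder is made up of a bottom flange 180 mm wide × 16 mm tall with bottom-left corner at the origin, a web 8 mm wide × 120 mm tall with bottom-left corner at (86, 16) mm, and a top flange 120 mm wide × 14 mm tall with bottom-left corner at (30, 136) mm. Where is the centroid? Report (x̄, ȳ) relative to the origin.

bottom flange: A = 180 × 16 = 2880.00, centroid at (90.00, 8.00).
web: A = 8 × 120 = 960.00, centroid at (90.00, 76.00).
top flange: A = 120 × 14 = 1680.00, centroid at (90.00, 143.00).
ΣA = 5520.00 mm², ΣAx̄ = 496800.00 mm³, ΣAȳ = 336240.00 mm³.
x̄ = 496800.00/5520.00 = 90.00 mm; ȳ = 336240.00/5520.00 = 60.91 mm.

x̄ = 90.00 mm, ȳ = 60.91 mm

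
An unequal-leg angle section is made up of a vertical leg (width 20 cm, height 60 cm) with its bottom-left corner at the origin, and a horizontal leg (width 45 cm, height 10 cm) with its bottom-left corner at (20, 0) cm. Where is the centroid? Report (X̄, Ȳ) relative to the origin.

vertical leg: A = 20 × 60 = 1200.00, centroid at (10.00, 30.00).
horizontal leg: A = 45 × 10 = 450.00, centroid at (42.50, 5.00).
ΣA = 1650.00 cm², ΣAX̄ = 31125.00 cm³, ΣAȲ = 38250.00 cm³.
X̄ = 31125.00/1650.00 = 18.86 cm; Ȳ = 38250.00/1650.00 = 23.18 cm.

X̄ = 18.86 cm, Ȳ = 23.18 cm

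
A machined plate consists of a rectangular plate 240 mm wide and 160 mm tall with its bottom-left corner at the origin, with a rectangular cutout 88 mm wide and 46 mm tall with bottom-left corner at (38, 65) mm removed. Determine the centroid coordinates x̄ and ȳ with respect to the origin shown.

x̄ = 124.48 mm, ȳ = 79.06 mm

plate: A = 240 × 160 = 38400.00, centroid at (120.00, 80.00).
hole: A = −(88 × 46) = -4048.00, centroid at (82.00, 88.00).
ΣA = 34352.00 mm²
ΣAx̄ = (38400.00)(120.00) + (-4048.00)(82.00) = 4276064.00 mm³
ΣAȳ = (38400.00)(80.00) + (-4048.00)(88.00) = 2715776.00 mm³
x̄ = 4276064.00 / 34352.00 = 124.48 mm
ȳ = 2715776.00 / 34352.00 = 79.06 mm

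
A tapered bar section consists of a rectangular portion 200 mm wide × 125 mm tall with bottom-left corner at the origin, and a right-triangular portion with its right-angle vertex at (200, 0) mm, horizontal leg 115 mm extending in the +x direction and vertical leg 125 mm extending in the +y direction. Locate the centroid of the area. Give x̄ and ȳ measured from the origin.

rectangular portion: A = 200 × 125 = 25000.00, centroid at (100.00, 62.50).
triangular portion: A = ½·115·125 = 7187.50, centroid at (238.33, 41.67).
ΣA = 32187.50 mm²
ΣAx̄ = (25000.00)(100.00) + (7187.50)(238.33) = 4213020.83 mm³
ΣAȳ = (25000.00)(62.50) + (7187.50)(41.67) = 1861979.17 mm³
x̄ = 4213020.83 / 32187.50 = 130.89 mm
ȳ = 1861979.17 / 32187.50 = 57.85 mm

x̄ = 130.89 mm, ȳ = 57.85 mm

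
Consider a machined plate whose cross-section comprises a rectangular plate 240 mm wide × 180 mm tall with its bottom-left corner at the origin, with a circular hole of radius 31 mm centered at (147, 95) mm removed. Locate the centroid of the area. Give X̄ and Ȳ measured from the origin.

X̄ = 117.97 mm, Ȳ = 89.62 mm

plate: A = 240 × 180 = 43200.00, centroid at (120.00, 90.00).
hole: A = −π·31² = -3019.07, centroid at (147.00, 95.00).
ΣA = 40180.93 mm²
ΣAX̄ = (43200.00)(120.00) + (-3019.07)(147.00) = 4740196.63 mm³
ΣAȲ = (43200.00)(90.00) + (-3019.07)(95.00) = 3601188.30 mm³
X̄ = 4740196.63 / 40180.93 = 117.97 mm
Ȳ = 3601188.30 / 40180.93 = 89.62 mm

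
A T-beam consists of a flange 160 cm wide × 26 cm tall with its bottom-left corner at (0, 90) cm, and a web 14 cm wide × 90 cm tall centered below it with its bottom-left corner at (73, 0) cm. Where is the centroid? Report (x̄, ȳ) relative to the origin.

Part | A | x̄ᵢ | ȳᵢ | A·x̄ᵢ | A·ȳᵢ
web | 1260.00 | 80.00 | 45.00 | 100800.00 | 56700.00
flange | 4160.00 | 80.00 | 103.00 | 332800.00 | 428480.00
Σ | 5420.00 |  |  | 433600.00 | 485180.00
x̄ = 433600.00 / 5420.00 = 80.00 cm
ȳ = 485180.00 / 5420.00 = 89.52 cm

x̄ = 80.00 cm, ȳ = 89.52 cm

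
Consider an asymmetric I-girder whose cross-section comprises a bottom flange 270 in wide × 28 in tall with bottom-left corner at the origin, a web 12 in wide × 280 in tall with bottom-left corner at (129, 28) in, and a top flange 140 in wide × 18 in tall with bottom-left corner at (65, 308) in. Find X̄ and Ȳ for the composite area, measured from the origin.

bottom flange: A = 270 × 28 = 7560.00, centroid at (135.00, 14.00).
web: A = 12 × 280 = 3360.00, centroid at (135.00, 168.00).
top flange: A = 140 × 18 = 2520.00, centroid at (135.00, 317.00).
ΣA = 13440.00 in², ΣAX̄ = 1814400.00 in³, ΣAȲ = 1469160.00 in³.
X̄ = 1814400.00/13440.00 = 135.00 in; Ȳ = 1469160.00/13440.00 = 109.31 in.

X̄ = 135.00 in, Ȳ = 109.31 in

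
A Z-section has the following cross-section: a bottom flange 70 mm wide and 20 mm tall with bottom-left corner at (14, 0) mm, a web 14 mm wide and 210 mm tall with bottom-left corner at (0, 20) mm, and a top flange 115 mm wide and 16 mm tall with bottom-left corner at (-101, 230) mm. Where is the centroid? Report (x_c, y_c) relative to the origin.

Part | A | x̄ᵢ | ȳᵢ | A·x̄ᵢ | A·ȳᵢ
bottom flange | 1400.00 | 49.00 | 10.00 | 68600.00 | 14000.00
web | 2940.00 | 7.00 | 125.00 | 20580.00 | 367500.00
top flange | 1840.00 | -43.50 | 238.00 | -80040.00 | 437920.00
Σ | 6180.00 |  |  | 9140.00 | 819420.00
x_c = 9140.00 / 6180.00 = 1.48 mm
y_c = 819420.00 / 6180.00 = 132.59 mm

x_c = 1.48 mm, y_c = 132.59 mm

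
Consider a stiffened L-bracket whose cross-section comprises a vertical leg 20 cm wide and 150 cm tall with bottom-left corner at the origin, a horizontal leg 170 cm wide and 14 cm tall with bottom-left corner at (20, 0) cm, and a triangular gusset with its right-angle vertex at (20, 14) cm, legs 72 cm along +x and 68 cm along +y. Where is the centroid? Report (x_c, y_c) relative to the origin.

x_c = 49.52 cm, y_c = 42.34 cm

vertical leg: A = 20 × 150 = 3000.00, centroid at (10.00, 75.00).
horizontal leg: A = 170 × 14 = 2380.00, centroid at (105.00, 7.00).
gusset: A = ½·72·68 = 2448.00, centroid at (44.00, 36.67).
ΣA = 7828.00 cm², ΣAx_c = 387612.00 cm³, ΣAy_c = 331420.00 cm³.
x_c = 387612.00/7828.00 = 49.52 cm; y_c = 331420.00/7828.00 = 42.34 cm.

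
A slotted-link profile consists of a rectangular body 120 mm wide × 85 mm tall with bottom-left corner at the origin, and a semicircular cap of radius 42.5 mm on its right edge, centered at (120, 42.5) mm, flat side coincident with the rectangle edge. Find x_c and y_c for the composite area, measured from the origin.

x_c = 76.98 mm, y_c = 42.50 mm

rectangular body: A = 120 × 85 = 10200.00, centroid at (60.00, 42.50).
semicircular end: A = ½π·42.5² = 2837.25, centroid at (138.04, 42.50).
ΣA = 13037.25 mm², ΣAx_c = 1003647.19 mm³, ΣAy_c = 554083.16 mm³.
x_c = 1003647.19/13037.25 = 76.98 mm; y_c = 554083.16/13037.25 = 42.50 mm.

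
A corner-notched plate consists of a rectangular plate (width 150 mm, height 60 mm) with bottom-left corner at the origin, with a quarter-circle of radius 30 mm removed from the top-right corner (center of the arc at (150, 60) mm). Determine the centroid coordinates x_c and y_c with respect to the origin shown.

x_c = 69.69 mm, y_c = 28.53 mm

plate: A = 150 × 60 = 9000.00, centroid at (75.00, 30.00).
removed quarter-circle: A = −¼π·30² = -706.86, centroid at (137.27, 47.27).
ΣA = 8293.14 mm², ΣAx_c = 577971.25 mm³, ΣAy_c = 236588.50 mm³.
x_c = 577971.25/8293.14 = 69.69 mm; y_c = 236588.50/8293.14 = 28.53 mm.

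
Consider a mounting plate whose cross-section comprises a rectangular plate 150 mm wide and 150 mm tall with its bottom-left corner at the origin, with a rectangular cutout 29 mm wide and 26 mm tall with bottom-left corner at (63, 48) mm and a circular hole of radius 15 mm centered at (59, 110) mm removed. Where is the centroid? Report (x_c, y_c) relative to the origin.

Part | A | x̄ᵢ | ȳᵢ | A·x̄ᵢ | A·ȳᵢ
plate | 22500.00 | 75.00 | 75.00 | 1687500.00 | 1687500.00
hole 1 | -754.00 | 77.50 | 61.00 | -58435.00 | -45994.00
hole 2 | -706.86 | 59.00 | 110.00 | -41704.64 | -77754.42
Σ | 21039.14 |  |  | 1587360.36 | 1563751.58
x_c = 1587360.36 / 21039.14 = 75.45 mm
y_c = 1563751.58 / 21039.14 = 74.33 mm

x_c = 75.45 mm, y_c = 74.33 mm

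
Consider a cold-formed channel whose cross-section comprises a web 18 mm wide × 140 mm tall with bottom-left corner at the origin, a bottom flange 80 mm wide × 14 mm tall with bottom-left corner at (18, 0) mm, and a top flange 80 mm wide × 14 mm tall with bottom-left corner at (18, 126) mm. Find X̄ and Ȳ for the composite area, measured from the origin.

web: A = 18 × 140 = 2520.00, centroid at (9.00, 70.00).
bottom flange: A = 80 × 14 = 1120.00, centroid at (58.00, 7.00).
top flange: A = 80 × 14 = 1120.00, centroid at (58.00, 133.00).
ΣA = 4760.00 mm²
ΣAX̄ = (2520.00)(9.00) + (1120.00)(58.00) + (1120.00)(58.00) = 152600.00 mm³
ΣAȲ = (2520.00)(70.00) + (1120.00)(7.00) + (1120.00)(133.00) = 333200.00 mm³
X̄ = 152600.00 / 4760.00 = 32.06 mm
Ȳ = 333200.00 / 4760.00 = 70.00 mm

X̄ = 32.06 mm, Ȳ = 70.00 mm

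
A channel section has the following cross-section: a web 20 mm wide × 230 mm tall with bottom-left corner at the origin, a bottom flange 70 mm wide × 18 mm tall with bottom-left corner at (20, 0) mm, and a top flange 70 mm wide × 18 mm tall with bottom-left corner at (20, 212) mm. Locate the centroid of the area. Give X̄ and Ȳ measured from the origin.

X̄ = 25.93 mm, Ȳ = 115.00 mm

web: A = 20 × 230 = 4600.00, centroid at (10.00, 115.00).
bottom flange: A = 70 × 18 = 1260.00, centroid at (55.00, 9.00).
top flange: A = 70 × 18 = 1260.00, centroid at (55.00, 221.00).
ΣA = 7120.00 mm²
ΣAX̄ = (4600.00)(10.00) + (1260.00)(55.00) + (1260.00)(55.00) = 184600.00 mm³
ΣAȲ = (4600.00)(115.00) + (1260.00)(9.00) + (1260.00)(221.00) = 818800.00 mm³
X̄ = 184600.00 / 7120.00 = 25.93 mm
Ȳ = 818800.00 / 7120.00 = 115.00 mm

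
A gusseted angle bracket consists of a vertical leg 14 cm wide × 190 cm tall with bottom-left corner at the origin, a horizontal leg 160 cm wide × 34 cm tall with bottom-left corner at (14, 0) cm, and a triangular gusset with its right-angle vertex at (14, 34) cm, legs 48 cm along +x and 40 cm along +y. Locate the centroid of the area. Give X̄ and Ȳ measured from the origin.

X̄ = 61.68 cm, Ȳ = 43.11 cm

vertical leg: A = 14 × 190 = 2660.00, centroid at (7.00, 95.00).
horizontal leg: A = 160 × 34 = 5440.00, centroid at (94.00, 17.00).
gusset: A = ½·48·40 = 960.00, centroid at (30.00, 47.33).
ΣA = 9060.00 cm², ΣAX̄ = 558780.00 cm³, ΣAȲ = 390620.00 cm³.
X̄ = 558780.00/9060.00 = 61.68 cm; Ȳ = 390620.00/9060.00 = 43.11 cm.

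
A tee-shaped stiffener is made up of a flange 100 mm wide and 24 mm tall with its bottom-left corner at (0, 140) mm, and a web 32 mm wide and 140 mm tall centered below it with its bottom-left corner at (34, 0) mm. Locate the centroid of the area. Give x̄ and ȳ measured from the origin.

web: A = 32 × 140 = 4480.00, centroid at (50.00, 70.00).
flange: A = 100 × 24 = 2400.00, centroid at (50.00, 152.00).
ΣA = 6880.00 mm²
ΣAx̄ = (4480.00)(50.00) + (2400.00)(50.00) = 344000.00 mm³
ΣAȳ = (4480.00)(70.00) + (2400.00)(152.00) = 678400.00 mm³
x̄ = 344000.00 / 6880.00 = 50.00 mm
ȳ = 678400.00 / 6880.00 = 98.60 mm

x̄ = 50.00 mm, ȳ = 98.60 mm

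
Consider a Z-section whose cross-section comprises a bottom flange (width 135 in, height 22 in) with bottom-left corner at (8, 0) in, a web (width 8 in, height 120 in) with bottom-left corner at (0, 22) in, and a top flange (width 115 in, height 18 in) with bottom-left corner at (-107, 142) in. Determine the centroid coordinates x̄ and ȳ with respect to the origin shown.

Part | A | x̄ᵢ | ȳᵢ | A·x̄ᵢ | A·ȳᵢ
bottom flange | 2970.00 | 75.50 | 11.00 | 224235.00 | 32670.00
web | 960.00 | 4.00 | 82.00 | 3840.00 | 78720.00
top flange | 2070.00 | -49.50 | 151.00 | -102465.00 | 312570.00
Σ | 6000.00 |  |  | 125610.00 | 423960.00
x̄ = 125610.00 / 6000.00 = 20.93 in
ȳ = 423960.00 / 6000.00 = 70.66 in

x̄ = 20.93 in, ȳ = 70.66 in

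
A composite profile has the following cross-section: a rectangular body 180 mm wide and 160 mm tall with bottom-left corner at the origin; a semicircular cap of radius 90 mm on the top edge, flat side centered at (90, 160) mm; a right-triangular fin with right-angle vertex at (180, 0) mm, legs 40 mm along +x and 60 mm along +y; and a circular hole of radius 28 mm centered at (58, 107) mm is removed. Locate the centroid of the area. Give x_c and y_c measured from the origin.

x_c = 95.04 mm, y_c = 113.91 mm

rectangular body: A = 180 × 160 = 28800.00, centroid at (90.00, 80.00).
semicircular top: A = ½π·90² = 12723.45, centroid at (90.00, 198.20).
triangular fin: A = ½·40·60 = 1200.00, centroid at (193.33, 20.00).
hole: A = −π·28² = -2463.01, centroid at (58.00, 107.00).
ΣA = 40260.44 mm²
ΣAx_c = (28800.00)(90.00) + (12723.45)(90.00) + (1200.00)(193.33) + (-2463.01)(58.00) = 3826256.02 mm³
ΣAy_c = (28800.00)(80.00) + (12723.45)(198.20) + (1200.00)(20.00) + (-2463.01)(107.00) = 4586210.12 mm³
x_c = 3826256.02 / 40260.44 = 95.04 mm
y_c = 4586210.12 / 40260.44 = 113.91 mm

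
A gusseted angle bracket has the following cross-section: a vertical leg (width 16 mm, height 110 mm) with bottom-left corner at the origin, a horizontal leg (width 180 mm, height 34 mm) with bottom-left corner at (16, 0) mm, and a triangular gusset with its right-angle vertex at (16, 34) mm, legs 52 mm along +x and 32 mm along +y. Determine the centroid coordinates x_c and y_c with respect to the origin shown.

vertical leg: A = 16 × 110 = 1760.00, centroid at (8.00, 55.00).
horizontal leg: A = 180 × 34 = 6120.00, centroid at (106.00, 17.00).
gusset: A = ½·52·32 = 832.00, centroid at (33.33, 44.67).
ΣA = 8712.00 mm², ΣAx_c = 690533.33 mm³, ΣAy_c = 238002.67 mm³.
x_c = 690533.33/8712.00 = 79.26 mm; y_c = 238002.67/8712.00 = 27.32 mm.

x_c = 79.26 mm, y_c = 27.32 mm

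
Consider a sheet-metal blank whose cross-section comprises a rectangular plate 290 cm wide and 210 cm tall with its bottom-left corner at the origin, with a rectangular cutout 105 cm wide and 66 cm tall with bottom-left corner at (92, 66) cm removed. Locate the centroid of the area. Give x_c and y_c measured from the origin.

plate: A = 290 × 210 = 60900.00, centroid at (145.00, 105.00).
hole: A = −(105 × 66) = -6930.00, centroid at (144.50, 99.00).
ΣA = 53970.00 cm²
ΣAx_c = (60900.00)(145.00) + (-6930.00)(144.50) = 7829115.00 cm³
ΣAy_c = (60900.00)(105.00) + (-6930.00)(99.00) = 5708430.00 cm³
x_c = 7829115.00 / 53970.00 = 145.06 cm
y_c = 5708430.00 / 53970.00 = 105.77 cm

x_c = 145.06 cm, y_c = 105.77 cm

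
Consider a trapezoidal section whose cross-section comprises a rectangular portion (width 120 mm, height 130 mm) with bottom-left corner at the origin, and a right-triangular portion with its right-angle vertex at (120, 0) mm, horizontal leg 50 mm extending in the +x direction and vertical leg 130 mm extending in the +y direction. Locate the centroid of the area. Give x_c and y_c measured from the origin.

x_c = 73.22 mm, y_c = 61.26 mm

rectangular portion: A = 120 × 130 = 15600.00, centroid at (60.00, 65.00).
triangular portion: A = ½·50·130 = 3250.00, centroid at (136.67, 43.33).
ΣA = 18850.00 mm²
ΣAx_c = (15600.00)(60.00) + (3250.00)(136.67) = 1380166.67 mm³
ΣAy_c = (15600.00)(65.00) + (3250.00)(43.33) = 1154833.33 mm³
x_c = 1380166.67 / 18850.00 = 73.22 mm
y_c = 1154833.33 / 18850.00 = 61.26 mm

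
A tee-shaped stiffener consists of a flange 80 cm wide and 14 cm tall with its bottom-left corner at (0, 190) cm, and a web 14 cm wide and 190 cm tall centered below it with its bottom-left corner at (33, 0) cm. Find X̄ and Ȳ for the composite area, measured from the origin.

Part | A | x̄ᵢ | ȳᵢ | A·x̄ᵢ | A·ȳᵢ
web | 2660.00 | 40.00 | 95.00 | 106400.00 | 252700.00
flange | 1120.00 | 40.00 | 197.00 | 44800.00 | 220640.00
Σ | 3780.00 |  |  | 151200.00 | 473340.00
X̄ = 151200.00 / 3780.00 = 40.00 cm
Ȳ = 473340.00 / 3780.00 = 125.22 cm

X̄ = 40.00 cm, Ȳ = 125.22 cm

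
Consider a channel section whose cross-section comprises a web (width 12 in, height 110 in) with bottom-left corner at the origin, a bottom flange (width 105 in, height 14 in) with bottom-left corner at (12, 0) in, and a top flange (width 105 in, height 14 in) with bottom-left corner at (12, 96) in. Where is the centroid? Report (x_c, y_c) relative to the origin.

Part | A | x̄ᵢ | ȳᵢ | A·x̄ᵢ | A·ȳᵢ
web | 1320.00 | 6.00 | 55.00 | 7920.00 | 72600.00
bottom flange | 1470.00 | 64.50 | 7.00 | 94815.00 | 10290.00
top flange | 1470.00 | 64.50 | 103.00 | 94815.00 | 151410.00
Σ | 4260.00 |  |  | 197550.00 | 234300.00
x_c = 197550.00 / 4260.00 = 46.37 in
y_c = 234300.00 / 4260.00 = 55.00 in

x_c = 46.37 in, y_c = 55.00 in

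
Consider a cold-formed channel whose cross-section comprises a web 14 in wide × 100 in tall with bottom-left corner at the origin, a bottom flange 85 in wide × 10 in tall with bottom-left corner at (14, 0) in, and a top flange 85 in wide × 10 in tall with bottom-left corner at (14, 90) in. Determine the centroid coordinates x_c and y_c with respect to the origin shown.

web: A = 14 × 100 = 1400.00, centroid at (7.00, 50.00).
bottom flange: A = 85 × 10 = 850.00, centroid at (56.50, 5.00).
top flange: A = 85 × 10 = 850.00, centroid at (56.50, 95.00).
ΣA = 3100.00 in², ΣAx_c = 105850.00 in³, ΣAy_c = 155000.00 in³.
x_c = 105850.00/3100.00 = 34.15 in; y_c = 155000.00/3100.00 = 50.00 in.

x_c = 34.15 in, y_c = 50.00 in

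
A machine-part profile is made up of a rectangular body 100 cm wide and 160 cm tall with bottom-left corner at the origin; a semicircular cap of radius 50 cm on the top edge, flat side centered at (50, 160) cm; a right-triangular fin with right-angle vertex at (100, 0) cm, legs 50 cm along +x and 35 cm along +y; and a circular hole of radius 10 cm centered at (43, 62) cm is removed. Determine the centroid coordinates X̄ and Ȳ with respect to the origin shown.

X̄ = 52.95 cm, Ȳ = 96.76 cm

rectangular body: A = 100 × 160 = 16000.00, centroid at (50.00, 80.00).
semicircular top: A = ½π·50² = 3926.99, centroid at (50.00, 181.22).
triangular fin: A = ½·50·35 = 875.00, centroid at (116.67, 11.67).
hole: A = −π·10² = -314.16, centroid at (43.00, 62.00).
ΣA = 20487.83 cm²
ΣAX̄ = (16000.00)(50.00) + (3926.99)(50.00) + (875.00)(116.67) + (-314.16)(43.00) = 1084924.03 cm³
ΣAȲ = (16000.00)(80.00) + (3926.99)(181.22) + (875.00)(11.67) + (-314.16)(62.00) = 1982382.32 cm³
X̄ = 1084924.03 / 20487.83 = 52.95 cm
Ȳ = 1982382.32 / 20487.83 = 96.76 cm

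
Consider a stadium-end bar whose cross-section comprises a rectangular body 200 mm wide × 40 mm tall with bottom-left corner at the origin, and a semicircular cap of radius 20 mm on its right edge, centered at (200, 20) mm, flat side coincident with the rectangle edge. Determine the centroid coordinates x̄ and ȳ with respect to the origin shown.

rectangular body: A = 200 × 40 = 8000.00, centroid at (100.00, 20.00).
semicircular end: A = ½π·20² = 628.32, centroid at (208.49, 20.00).
ΣA = 8628.32 mm²
ΣAx̄ = (8000.00)(100.00) + (628.32)(208.49) = 930997.04 mm³
ΣAȳ = (8000.00)(20.00) + (628.32)(20.00) = 172566.37 mm³
x̄ = 930997.04 / 8628.32 = 107.90 mm
ȳ = 172566.37 / 8628.32 = 20.00 mm

x̄ = 107.90 mm, ȳ = 20.00 mm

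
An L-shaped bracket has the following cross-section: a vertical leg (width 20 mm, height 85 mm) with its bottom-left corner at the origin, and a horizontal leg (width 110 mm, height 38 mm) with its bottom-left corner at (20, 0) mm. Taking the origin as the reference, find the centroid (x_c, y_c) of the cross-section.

x_c = 56.21 mm, y_c = 25.79 mm

Part | A | x̄ᵢ | ȳᵢ | A·x̄ᵢ | A·ȳᵢ
vertical leg | 1700.00 | 10.00 | 42.50 | 17000.00 | 72250.00
horizontal leg | 4180.00 | 75.00 | 19.00 | 313500.00 | 79420.00
Σ | 5880.00 |  |  | 330500.00 | 151670.00
x_c = 330500.00 / 5880.00 = 56.21 mm
y_c = 151670.00 / 5880.00 = 25.79 mm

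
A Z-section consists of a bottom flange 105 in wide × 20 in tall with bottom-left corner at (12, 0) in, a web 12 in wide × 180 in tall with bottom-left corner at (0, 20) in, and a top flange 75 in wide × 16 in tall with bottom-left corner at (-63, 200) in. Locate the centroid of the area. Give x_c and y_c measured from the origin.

bottom flange: A = 105 × 20 = 2100.00, centroid at (64.50, 10.00).
web: A = 12 × 180 = 2160.00, centroid at (6.00, 110.00).
top flange: A = 75 × 16 = 1200.00, centroid at (-25.50, 208.00).
ΣA = 5460.00 in²
ΣAx_c = (2100.00)(64.50) + (2160.00)(6.00) + (1200.00)(-25.50) = 117810.00 in³
ΣAy_c = (2100.00)(10.00) + (2160.00)(110.00) + (1200.00)(208.00) = 508200.00 in³
x_c = 117810.00 / 5460.00 = 21.58 in
y_c = 508200.00 / 5460.00 = 93.08 in

x_c = 21.58 in, y_c = 93.08 in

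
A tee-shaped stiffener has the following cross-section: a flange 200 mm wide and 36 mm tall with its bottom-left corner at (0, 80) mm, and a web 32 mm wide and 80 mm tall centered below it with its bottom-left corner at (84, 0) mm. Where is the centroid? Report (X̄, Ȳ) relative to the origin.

web: A = 32 × 80 = 2560.00, centroid at (100.00, 40.00).
flange: A = 200 × 36 = 7200.00, centroid at (100.00, 98.00).
ΣA = 9760.00 mm²
ΣAX̄ = (2560.00)(100.00) + (7200.00)(100.00) = 976000.00 mm³
ΣAȲ = (2560.00)(40.00) + (7200.00)(98.00) = 808000.00 mm³
X̄ = 976000.00 / 9760.00 = 100.00 mm
Ȳ = 808000.00 / 9760.00 = 82.79 mm

X̄ = 100.00 mm, Ȳ = 82.79 mm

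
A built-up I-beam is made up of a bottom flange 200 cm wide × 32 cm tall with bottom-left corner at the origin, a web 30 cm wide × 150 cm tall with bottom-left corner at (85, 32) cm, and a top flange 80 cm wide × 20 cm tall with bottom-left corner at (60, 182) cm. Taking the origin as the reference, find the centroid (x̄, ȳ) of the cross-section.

x̄ = 100.00 cm, ȳ = 71.29 cm

bottom flange: A = 200 × 32 = 6400.00, centroid at (100.00, 16.00).
web: A = 30 × 150 = 4500.00, centroid at (100.00, 107.00).
top flange: A = 80 × 20 = 1600.00, centroid at (100.00, 192.00).
ΣA = 12500.00 cm²
ΣAx̄ = (6400.00)(100.00) + (4500.00)(100.00) + (1600.00)(100.00) = 1250000.00 cm³
ΣAȳ = (6400.00)(16.00) + (4500.00)(107.00) + (1600.00)(192.00) = 891100.00 cm³
x̄ = 1250000.00 / 12500.00 = 100.00 cm
ȳ = 891100.00 / 12500.00 = 71.29 cm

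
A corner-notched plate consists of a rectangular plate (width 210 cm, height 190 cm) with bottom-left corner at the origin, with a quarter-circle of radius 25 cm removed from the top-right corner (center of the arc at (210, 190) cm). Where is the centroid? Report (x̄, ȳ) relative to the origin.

x̄ = 103.82 cm, ȳ = 93.95 cm

plate: A = 210 × 190 = 39900.00, centroid at (105.00, 95.00).
removed quarter-circle: A = −¼π·25² = -490.87, centroid at (199.39, 179.39).
ΣA = 39409.13 cm², ΣAx̄ = 4091624.82 cm³, ΣAȳ = 3702442.30 cm³.
x̄ = 4091624.82/39409.13 = 103.82 cm; ȳ = 3702442.30/39409.13 = 93.95 cm.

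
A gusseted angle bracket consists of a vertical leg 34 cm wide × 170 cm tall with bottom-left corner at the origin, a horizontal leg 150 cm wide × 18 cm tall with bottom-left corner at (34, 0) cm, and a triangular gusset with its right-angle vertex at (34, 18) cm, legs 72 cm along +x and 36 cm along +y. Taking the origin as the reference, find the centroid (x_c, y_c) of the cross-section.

x_c = 47.84 cm, y_c = 56.72 cm

vertical leg: A = 34 × 170 = 5780.00, centroid at (17.00, 85.00).
horizontal leg: A = 150 × 18 = 2700.00, centroid at (109.00, 9.00).
gusset: A = ½·72·36 = 1296.00, centroid at (58.00, 30.00).
ΣA = 9776.00 cm²
ΣAx_c = (5780.00)(17.00) + (2700.00)(109.00) + (1296.00)(58.00) = 467728.00 cm³
ΣAy_c = (5780.00)(85.00) + (2700.00)(9.00) + (1296.00)(30.00) = 554480.00 cm³
x_c = 467728.00 / 9776.00 = 47.84 cm
y_c = 554480.00 / 9776.00 = 56.72 cm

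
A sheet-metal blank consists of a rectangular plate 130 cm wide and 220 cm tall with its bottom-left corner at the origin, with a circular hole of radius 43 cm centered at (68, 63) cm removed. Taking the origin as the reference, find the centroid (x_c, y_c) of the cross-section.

plate: A = 130 × 220 = 28600.00, centroid at (65.00, 110.00).
hole: A = −π·43² = -5808.80, centroid at (68.00, 63.00).
ΣA = 22791.20 cm², ΣAx_c = 1464001.27 cm³, ΣAy_c = 2780045.30 cm³.
x_c = 1464001.27/22791.20 = 64.24 cm; y_c = 2780045.30/22791.20 = 121.98 cm.

x_c = 64.24 cm, y_c = 121.98 cm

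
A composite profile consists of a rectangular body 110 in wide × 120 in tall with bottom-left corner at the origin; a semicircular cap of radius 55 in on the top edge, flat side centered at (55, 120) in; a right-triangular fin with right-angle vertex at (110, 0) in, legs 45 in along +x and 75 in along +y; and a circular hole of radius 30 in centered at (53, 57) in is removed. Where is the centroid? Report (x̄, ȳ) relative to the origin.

x̄ = 62.36 in, ȳ = 80.55 in

rectangular body: A = 110 × 120 = 13200.00, centroid at (55.00, 60.00).
semicircular top: A = ½π·55² = 4751.66, centroid at (55.00, 143.34).
triangular fin: A = ½·45·75 = 1687.50, centroid at (125.00, 25.00).
hole: A = −π·30² = -2827.43, centroid at (53.00, 57.00).
ΣA = 16811.73 in²
ΣAx̄ = (13200.00)(55.00) + (4751.66)(55.00) + (1687.50)(125.00) + (-2827.43)(53.00) = 1048424.77 in³
ΣAȳ = (13200.00)(60.00) + (4751.66)(143.34) + (1687.50)(25.00) + (-2827.43)(57.00) = 1354139.53 in³
x̄ = 1048424.77 / 16811.73 = 62.36 in
ȳ = 1354139.53 / 16811.73 = 80.55 in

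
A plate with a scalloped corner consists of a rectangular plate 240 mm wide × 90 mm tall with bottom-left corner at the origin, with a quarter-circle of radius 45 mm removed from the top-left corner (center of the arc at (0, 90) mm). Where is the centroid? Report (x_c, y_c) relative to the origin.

x_c = 128.02 mm, y_c = 42.94 mm

plate: A = 240 × 90 = 21600.00, centroid at (120.00, 45.00).
removed quarter-circle: A = −¼π·45² = -1590.43, centroid at (19.10, 70.90).
ΣA = 20009.57 mm², ΣAx_c = 2561625.00 mm³, ΣAy_c = 859236.18 mm³.
x_c = 2561625.00/20009.57 = 128.02 mm; y_c = 859236.18/20009.57 = 42.94 mm.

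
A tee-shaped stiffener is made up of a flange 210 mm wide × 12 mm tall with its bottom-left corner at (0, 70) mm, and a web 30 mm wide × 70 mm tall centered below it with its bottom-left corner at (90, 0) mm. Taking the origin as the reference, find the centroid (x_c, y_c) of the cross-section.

x_c = 105.00 mm, y_c = 57.36 mm

Part | A | x̄ᵢ | ȳᵢ | A·x̄ᵢ | A·ȳᵢ
web | 2100.00 | 105.00 | 35.00 | 220500.00 | 73500.00
flange | 2520.00 | 105.00 | 76.00 | 264600.00 | 191520.00
Σ | 4620.00 |  |  | 485100.00 | 265020.00
x_c = 485100.00 / 4620.00 = 105.00 mm
y_c = 265020.00 / 4620.00 = 57.36 mm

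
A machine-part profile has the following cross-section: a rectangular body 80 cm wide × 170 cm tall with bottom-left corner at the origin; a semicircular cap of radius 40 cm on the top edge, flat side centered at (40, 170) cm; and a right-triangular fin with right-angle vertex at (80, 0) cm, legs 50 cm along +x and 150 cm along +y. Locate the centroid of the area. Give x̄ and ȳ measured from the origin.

rectangular body: A = 80 × 170 = 13600.00, centroid at (40.00, 85.00).
semicircular top: A = ½π·40² = 2513.27, centroid at (40.00, 186.98).
triangular fin: A = ½·50·150 = 3750.00, centroid at (96.67, 50.00).
ΣA = 19863.27 cm²
ΣAx̄ = (13600.00)(40.00) + (2513.27)(40.00) + (3750.00)(96.67) = 1007030.96 cm³
ΣAȳ = (13600.00)(85.00) + (2513.27)(186.98) + (3750.00)(50.00) = 1813423.27 cm³
x̄ = 1007030.96 / 19863.27 = 50.70 cm
ȳ = 1813423.27 / 19863.27 = 91.30 cm

x̄ = 50.70 cm, ȳ = 91.30 cm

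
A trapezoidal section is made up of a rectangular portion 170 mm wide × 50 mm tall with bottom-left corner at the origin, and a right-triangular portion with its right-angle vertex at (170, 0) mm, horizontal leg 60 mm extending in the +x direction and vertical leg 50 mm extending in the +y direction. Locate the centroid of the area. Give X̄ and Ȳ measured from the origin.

Part | A | x̄ᵢ | ȳᵢ | A·x̄ᵢ | A·ȳᵢ
rectangular portion | 8500.00 | 85.00 | 25.00 | 722500.00 | 212500.00
triangular portion | 1500.00 | 190.00 | 16.67 | 285000.00 | 25000.00
Σ | 10000.00 |  |  | 1007500.00 | 237500.00
X̄ = 1007500.00 / 10000.00 = 100.75 mm
Ȳ = 237500.00 / 10000.00 = 23.75 mm

X̄ = 100.75 mm, Ȳ = 23.75 mm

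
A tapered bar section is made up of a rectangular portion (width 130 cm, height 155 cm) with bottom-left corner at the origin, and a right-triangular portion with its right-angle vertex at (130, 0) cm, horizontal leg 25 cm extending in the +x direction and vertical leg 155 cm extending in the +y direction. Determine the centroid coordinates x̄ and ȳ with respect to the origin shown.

Part | A | x̄ᵢ | ȳᵢ | A·x̄ᵢ | A·ȳᵢ
rectangular portion | 20150.00 | 65.00 | 77.50 | 1309750.00 | 1561625.00
triangular portion | 1937.50 | 138.33 | 51.67 | 268020.83 | 100104.17
Σ | 22087.50 |  |  | 1577770.83 | 1661729.17
x̄ = 1577770.83 / 22087.50 = 71.43 cm
ȳ = 1661729.17 / 22087.50 = 75.23 cm

x̄ = 71.43 cm, ȳ = 75.23 cm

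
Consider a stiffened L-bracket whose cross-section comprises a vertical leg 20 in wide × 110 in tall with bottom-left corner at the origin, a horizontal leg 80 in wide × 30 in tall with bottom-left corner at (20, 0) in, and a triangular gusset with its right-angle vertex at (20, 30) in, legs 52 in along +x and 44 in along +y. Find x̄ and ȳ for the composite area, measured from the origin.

x̄ = 36.34 in, ȳ = 36.23 in

Part | A | x̄ᵢ | ȳᵢ | A·x̄ᵢ | A·ȳᵢ
vertical leg | 2200.00 | 10.00 | 55.00 | 22000.00 | 121000.00
horizontal leg | 2400.00 | 60.00 | 15.00 | 144000.00 | 36000.00
gusset | 1144.00 | 37.33 | 44.67 | 42709.33 | 51098.67
Σ | 5744.00 |  |  | 208709.33 | 208098.67
x̄ = 208709.33 / 5744.00 = 36.34 in
ȳ = 208098.67 / 5744.00 = 36.23 in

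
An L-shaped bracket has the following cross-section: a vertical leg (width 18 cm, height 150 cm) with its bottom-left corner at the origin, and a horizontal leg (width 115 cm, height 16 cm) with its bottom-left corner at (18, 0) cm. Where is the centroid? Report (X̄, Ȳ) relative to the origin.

X̄ = 35.95 cm, Ȳ = 47.85 cm

vertical leg: A = 18 × 150 = 2700.00, centroid at (9.00, 75.00).
horizontal leg: A = 115 × 16 = 1840.00, centroid at (75.50, 8.00).
ΣA = 4540.00 cm²
ΣAX̄ = (2700.00)(9.00) + (1840.00)(75.50) = 163220.00 cm³
ΣAȲ = (2700.00)(75.00) + (1840.00)(8.00) = 217220.00 cm³
X̄ = 163220.00 / 4540.00 = 35.95 cm
Ȳ = 217220.00 / 4540.00 = 47.85 cm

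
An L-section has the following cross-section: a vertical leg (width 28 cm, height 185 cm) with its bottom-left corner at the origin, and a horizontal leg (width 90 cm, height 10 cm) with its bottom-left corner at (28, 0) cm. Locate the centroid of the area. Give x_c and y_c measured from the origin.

x_c = 22.73 cm, y_c = 79.55 cm

Part | A | x̄ᵢ | ȳᵢ | A·x̄ᵢ | A·ȳᵢ
vertical leg | 5180.00 | 14.00 | 92.50 | 72520.00 | 479150.00
horizontal leg | 900.00 | 73.00 | 5.00 | 65700.00 | 4500.00
Σ | 6080.00 |  |  | 138220.00 | 483650.00
x_c = 138220.00 / 6080.00 = 22.73 cm
y_c = 483650.00 / 6080.00 = 79.55 cm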